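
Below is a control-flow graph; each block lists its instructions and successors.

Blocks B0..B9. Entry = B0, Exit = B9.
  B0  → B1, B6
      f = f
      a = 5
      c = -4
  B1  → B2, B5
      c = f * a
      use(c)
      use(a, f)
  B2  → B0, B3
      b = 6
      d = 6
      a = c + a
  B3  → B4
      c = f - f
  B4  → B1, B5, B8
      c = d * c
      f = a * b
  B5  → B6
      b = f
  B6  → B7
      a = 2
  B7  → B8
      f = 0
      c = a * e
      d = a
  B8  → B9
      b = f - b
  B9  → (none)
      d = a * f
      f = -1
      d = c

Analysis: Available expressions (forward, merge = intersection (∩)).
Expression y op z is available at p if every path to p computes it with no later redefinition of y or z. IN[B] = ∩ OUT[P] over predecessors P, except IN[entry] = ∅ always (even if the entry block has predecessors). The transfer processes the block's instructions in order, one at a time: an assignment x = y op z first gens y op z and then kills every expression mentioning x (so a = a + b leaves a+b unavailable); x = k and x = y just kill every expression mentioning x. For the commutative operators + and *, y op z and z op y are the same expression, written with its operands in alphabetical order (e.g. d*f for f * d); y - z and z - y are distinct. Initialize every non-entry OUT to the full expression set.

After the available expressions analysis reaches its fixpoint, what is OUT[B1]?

Per-block solution:
  B0: | IN={} | OUT={}
  B1: | IN={} | OUT={a*f}
  B2: | IN={a*f} | OUT={}
  B3: | IN={} | OUT={f-f}
  B4: | IN={f-f} | OUT={a*b}
  B5: | IN={} | OUT={}
  B6: | IN={} | OUT={}
  B7: | IN={} | OUT={a*e}
  B8: | IN={} | OUT={}
  B9: | IN={} | OUT={}

Merge at B1: IN[B1] = OUT[B0] ∩ OUT[B4] = {}
Applying B1's transfer function to that IN value gives OUT[B1] (row B1 above).

Answer: {a*f}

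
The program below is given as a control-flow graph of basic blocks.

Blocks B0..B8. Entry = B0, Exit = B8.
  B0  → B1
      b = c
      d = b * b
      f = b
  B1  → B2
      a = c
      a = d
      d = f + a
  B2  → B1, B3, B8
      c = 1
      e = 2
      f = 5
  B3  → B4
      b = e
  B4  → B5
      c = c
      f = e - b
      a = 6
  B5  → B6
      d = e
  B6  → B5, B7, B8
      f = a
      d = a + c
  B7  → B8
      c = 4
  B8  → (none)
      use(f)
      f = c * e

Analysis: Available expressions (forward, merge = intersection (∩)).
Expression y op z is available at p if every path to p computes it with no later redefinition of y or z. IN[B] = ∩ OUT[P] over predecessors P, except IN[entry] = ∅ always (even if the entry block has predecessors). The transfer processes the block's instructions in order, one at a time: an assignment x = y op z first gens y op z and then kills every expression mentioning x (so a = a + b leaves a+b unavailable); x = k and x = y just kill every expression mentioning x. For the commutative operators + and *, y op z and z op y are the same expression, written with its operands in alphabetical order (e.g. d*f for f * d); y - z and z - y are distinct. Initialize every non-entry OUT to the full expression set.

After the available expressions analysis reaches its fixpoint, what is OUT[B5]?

Answer: {e-b}

Working:
Converged values:
  B0:   IN={}   OUT={b*b}
  B1:   IN={b*b}   OUT={a+f, b*b}
  B2:   IN={a+f, b*b}   OUT={b*b}
  B3:   IN={b*b}   OUT={}
  B4:   IN={}   OUT={e-b}
  B5:   IN={e-b}   OUT={e-b}
  B6:   IN={e-b}   OUT={a+c, e-b}
  B7:   IN={a+c, e-b}   OUT={e-b}
  B8:   IN={}   OUT={c*e}

Merge at B5: IN[B5] = OUT[B4] ∩ OUT[B6] = {e-b}
Applying B5's transfer function to that IN value gives OUT[B5] (row B5 above).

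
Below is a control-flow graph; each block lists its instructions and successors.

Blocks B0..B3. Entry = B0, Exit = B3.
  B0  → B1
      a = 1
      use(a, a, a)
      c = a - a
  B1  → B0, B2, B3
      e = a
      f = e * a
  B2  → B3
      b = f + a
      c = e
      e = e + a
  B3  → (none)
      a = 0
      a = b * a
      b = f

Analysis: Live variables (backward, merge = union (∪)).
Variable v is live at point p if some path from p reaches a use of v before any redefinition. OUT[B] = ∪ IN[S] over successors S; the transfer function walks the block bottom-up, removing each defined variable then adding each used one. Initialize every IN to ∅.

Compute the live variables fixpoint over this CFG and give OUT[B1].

Per-block solution:
  B0:  IN={b}  OUT={a, b}
  B1:  IN={a, b}  OUT={a, b, e, f}
  B2:  IN={a, e, f}  OUT={b, f}
  B3:  IN={b, f}  OUT={}

Merge at B1: OUT[B1] = IN[B0] ⊔ IN[B2] ⊔ IN[B3] = {a, b, e, f}

Answer: {a, b, e, f}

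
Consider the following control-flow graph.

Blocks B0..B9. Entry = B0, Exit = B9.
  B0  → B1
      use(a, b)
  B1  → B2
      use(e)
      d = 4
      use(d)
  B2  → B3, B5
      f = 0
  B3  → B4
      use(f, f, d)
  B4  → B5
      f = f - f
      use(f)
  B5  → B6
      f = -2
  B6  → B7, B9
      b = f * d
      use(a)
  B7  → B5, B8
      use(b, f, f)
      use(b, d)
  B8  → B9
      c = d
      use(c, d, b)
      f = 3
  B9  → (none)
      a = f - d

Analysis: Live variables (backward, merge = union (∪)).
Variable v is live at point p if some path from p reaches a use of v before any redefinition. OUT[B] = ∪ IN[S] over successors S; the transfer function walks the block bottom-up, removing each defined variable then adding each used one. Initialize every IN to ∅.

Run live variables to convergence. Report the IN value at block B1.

Converged values:
  B0:  IN={a, b, e}  OUT={a, e}
  B1:  IN={a, e}  OUT={a, d}
  B2:  IN={a, d}  OUT={a, d, f}
  B3:  IN={a, d, f}  OUT={a, d, f}
  B4:  IN={a, d, f}  OUT={a, d}
  B5:  IN={a, d}  OUT={a, d, f}
  B6:  IN={a, d, f}  OUT={a, b, d, f}
  B7:  IN={a, b, d, f}  OUT={a, b, d}
  B8:  IN={b, d}  OUT={d, f}
  B9:  IN={d, f}  OUT={}

Merge at B1: OUT[B1] = IN[B2] = {a, d}
Applying B1's transfer function to that OUT value gives IN[B1] (row B1 above).

Answer: {a, e}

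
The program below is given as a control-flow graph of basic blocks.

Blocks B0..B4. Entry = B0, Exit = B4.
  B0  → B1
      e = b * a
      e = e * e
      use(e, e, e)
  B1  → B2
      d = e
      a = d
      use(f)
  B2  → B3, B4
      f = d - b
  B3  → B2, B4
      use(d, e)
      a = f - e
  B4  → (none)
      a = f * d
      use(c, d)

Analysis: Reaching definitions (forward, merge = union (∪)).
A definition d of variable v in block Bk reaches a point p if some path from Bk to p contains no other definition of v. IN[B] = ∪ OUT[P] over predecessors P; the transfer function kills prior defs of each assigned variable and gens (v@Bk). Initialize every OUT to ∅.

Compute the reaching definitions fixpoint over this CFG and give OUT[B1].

Answer: {a@B1, d@B1, e@B0}

Trace:
Fixpoint table:
  B0:  IN={}  OUT={e@B0}
  B1:  IN={e@B0}  OUT={a@B1, d@B1, e@B0}
  B2:  IN={a@B1, a@B3, d@B1, e@B0, f@B2}  OUT={a@B1, a@B3, d@B1, e@B0, f@B2}
  B3:  IN={a@B1, a@B3, d@B1, e@B0, f@B2}  OUT={a@B3, d@B1, e@B0, f@B2}
  B4:  IN={a@B1, a@B3, d@B1, e@B0, f@B2}  OUT={a@B4, d@B1, e@B0, f@B2}

Merge at B1: IN[B1] = OUT[B0] = {e@B0}
Applying B1's transfer function to that IN value gives OUT[B1] (row B1 above).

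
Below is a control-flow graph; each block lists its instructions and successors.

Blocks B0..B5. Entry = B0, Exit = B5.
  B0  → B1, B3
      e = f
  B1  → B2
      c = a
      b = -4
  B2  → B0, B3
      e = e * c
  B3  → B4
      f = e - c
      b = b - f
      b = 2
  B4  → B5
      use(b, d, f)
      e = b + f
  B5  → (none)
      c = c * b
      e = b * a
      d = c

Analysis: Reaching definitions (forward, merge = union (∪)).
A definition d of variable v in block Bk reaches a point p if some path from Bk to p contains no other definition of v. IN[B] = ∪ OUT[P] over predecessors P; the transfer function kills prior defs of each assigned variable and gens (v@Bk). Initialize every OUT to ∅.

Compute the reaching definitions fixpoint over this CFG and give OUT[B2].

Answer: {b@B1, c@B1, e@B2}

Derivation:
Per-block solution:
  B0:  IN={b@B1, c@B1, e@B2}  OUT={b@B1, c@B1, e@B0}
  B1:  IN={b@B1, c@B1, e@B0}  OUT={b@B1, c@B1, e@B0}
  B2:  IN={b@B1, c@B1, e@B0}  OUT={b@B1, c@B1, e@B2}
  B3:  IN={b@B1, c@B1, e@B0, e@B2}  OUT={b@B3, c@B1, e@B0, e@B2, f@B3}
  B4:  IN={b@B3, c@B1, e@B0, e@B2, f@B3}  OUT={b@B3, c@B1, e@B4, f@B3}
  B5:  IN={b@B3, c@B1, e@B4, f@B3}  OUT={b@B3, c@B5, d@B5, e@B5, f@B3}

Merge at B2: IN[B2] = OUT[B1] = {b@B1, c@B1, e@B0}
Applying B2's transfer function to that IN value gives OUT[B2] (row B2 above).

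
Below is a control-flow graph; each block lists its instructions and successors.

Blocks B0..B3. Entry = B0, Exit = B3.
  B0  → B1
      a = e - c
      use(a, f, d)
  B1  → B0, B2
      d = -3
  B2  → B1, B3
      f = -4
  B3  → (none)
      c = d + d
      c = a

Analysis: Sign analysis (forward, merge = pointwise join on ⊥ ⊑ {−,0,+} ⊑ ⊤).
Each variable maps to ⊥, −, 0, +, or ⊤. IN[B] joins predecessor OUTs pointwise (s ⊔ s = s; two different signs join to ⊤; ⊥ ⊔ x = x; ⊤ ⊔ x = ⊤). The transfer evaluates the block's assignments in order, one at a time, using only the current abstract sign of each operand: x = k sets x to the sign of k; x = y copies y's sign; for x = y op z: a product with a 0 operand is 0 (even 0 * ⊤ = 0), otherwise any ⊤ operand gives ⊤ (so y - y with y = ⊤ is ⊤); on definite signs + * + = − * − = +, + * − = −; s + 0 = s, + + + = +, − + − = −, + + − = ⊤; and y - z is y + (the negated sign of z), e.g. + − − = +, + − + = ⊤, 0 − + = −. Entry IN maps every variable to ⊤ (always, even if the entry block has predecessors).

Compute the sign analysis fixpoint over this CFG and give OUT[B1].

Per-block solution:
  B0:   IN=(all ⊤)   OUT=(all ⊤)
  B1:   IN=(all ⊤)   OUT={d:-; rest ⊤}
  B2:   IN={d:-; rest ⊤}   OUT={d:-, f:-; rest ⊤}
  B3:   IN={d:-, f:-; rest ⊤}   OUT={d:-, f:-; rest ⊤}

Merge at B1: IN[B1] = OUT[B0] ⊔ OUT[B2] = {a: ⊤, b: ⊤, c: ⊤, d: ⊤, e: ⊤, f: ⊤}
Applying B1's transfer function to that IN value gives OUT[B1] (row B1 above).

Answer: {a: ⊤, b: ⊤, c: ⊤, d: -, e: ⊤, f: ⊤}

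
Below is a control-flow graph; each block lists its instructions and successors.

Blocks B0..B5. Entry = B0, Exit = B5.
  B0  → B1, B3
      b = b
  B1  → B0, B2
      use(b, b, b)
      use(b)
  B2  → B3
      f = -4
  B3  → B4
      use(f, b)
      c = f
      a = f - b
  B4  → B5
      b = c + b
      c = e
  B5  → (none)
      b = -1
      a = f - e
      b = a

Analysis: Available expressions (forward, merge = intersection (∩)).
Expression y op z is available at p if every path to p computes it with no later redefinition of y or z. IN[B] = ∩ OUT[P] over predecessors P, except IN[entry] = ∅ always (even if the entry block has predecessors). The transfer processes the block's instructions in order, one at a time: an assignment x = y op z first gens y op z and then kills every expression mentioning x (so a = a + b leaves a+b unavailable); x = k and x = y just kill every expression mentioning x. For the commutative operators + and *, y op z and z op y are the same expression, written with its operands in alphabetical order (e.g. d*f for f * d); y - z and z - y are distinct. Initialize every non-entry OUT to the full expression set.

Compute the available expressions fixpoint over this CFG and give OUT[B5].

Answer: {f-e}

Working:
Per-block solution:
  B0: | IN={} | OUT={}
  B1: | IN={} | OUT={}
  B2: | IN={} | OUT={}
  B3: | IN={} | OUT={f-b}
  B4: | IN={f-b} | OUT={}
  B5: | IN={} | OUT={f-e}

Merge at B5: IN[B5] = OUT[B4] = {}
Applying B5's transfer function to that IN value gives OUT[B5] (row B5 above).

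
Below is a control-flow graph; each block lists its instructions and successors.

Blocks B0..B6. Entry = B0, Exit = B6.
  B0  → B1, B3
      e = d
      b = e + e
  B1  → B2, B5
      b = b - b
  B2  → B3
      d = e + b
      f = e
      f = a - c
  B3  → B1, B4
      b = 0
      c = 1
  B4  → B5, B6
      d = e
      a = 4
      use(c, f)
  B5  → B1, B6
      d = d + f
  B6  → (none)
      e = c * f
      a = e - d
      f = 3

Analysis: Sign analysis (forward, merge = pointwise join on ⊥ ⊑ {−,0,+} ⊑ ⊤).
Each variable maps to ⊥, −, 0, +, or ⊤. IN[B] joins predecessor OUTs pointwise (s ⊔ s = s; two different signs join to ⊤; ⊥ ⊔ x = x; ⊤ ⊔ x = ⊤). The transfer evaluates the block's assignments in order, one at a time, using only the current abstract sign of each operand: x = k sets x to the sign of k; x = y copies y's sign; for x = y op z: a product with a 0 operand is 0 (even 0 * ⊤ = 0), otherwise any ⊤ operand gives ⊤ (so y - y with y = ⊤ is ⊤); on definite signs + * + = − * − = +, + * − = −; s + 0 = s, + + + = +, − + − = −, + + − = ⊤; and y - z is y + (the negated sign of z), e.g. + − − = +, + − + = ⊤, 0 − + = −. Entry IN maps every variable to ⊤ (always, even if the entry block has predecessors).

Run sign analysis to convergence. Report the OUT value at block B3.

Answer: {a: ⊤, b: 0, c: +, d: ⊤, e: ⊤, f: ⊤}

Working:
Fixpoint table:
  B0:  IN=(all ⊤)  OUT=(all ⊤)
  B1:  IN=(all ⊤)  OUT=(all ⊤)
  B2:  IN=(all ⊤)  OUT=(all ⊤)
  B3:  IN=(all ⊤)  OUT={b:0, c:+; rest ⊤}
  B4:  IN={b:0, c:+; rest ⊤}  OUT={a:+, b:0, c:+; rest ⊤}
  B5:  IN=(all ⊤)  OUT=(all ⊤)
  B6:  IN=(all ⊤)  OUT={f:+; rest ⊤}

Merge at B3: IN[B3] = OUT[B0] ⊔ OUT[B2] = {a: ⊤, b: ⊤, c: ⊤, d: ⊤, e: ⊤, f: ⊤}
Applying B3's transfer function to that IN value gives OUT[B3] (row B3 above).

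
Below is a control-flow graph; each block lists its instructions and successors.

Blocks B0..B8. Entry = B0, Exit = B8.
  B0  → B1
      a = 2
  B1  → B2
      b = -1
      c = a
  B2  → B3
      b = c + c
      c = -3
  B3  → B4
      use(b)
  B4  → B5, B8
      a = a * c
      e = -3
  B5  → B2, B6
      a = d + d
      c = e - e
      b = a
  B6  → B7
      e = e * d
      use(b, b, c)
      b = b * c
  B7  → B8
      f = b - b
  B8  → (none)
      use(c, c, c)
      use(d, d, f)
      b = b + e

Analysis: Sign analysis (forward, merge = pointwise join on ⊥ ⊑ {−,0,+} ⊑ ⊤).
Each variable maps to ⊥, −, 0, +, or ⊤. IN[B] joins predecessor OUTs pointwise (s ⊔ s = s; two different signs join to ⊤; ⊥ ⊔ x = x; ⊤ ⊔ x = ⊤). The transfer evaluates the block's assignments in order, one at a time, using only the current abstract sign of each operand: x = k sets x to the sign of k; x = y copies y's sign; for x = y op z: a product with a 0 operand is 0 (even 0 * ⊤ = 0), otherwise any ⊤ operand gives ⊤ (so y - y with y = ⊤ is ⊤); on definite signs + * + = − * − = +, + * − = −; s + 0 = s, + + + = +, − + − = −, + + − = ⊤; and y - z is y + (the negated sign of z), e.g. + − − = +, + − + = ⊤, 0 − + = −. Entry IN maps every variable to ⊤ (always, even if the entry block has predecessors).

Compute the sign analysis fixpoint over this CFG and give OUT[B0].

Per-block solution:
  B0:   IN=(all ⊤)   OUT={a:+; rest ⊤}
  B1:   IN={a:+; rest ⊤}   OUT={a:+, b:-, c:+; rest ⊤}
  B2:   IN=(all ⊤)   OUT={c:-; rest ⊤}
  B3:   IN={c:-; rest ⊤}   OUT={c:-; rest ⊤}
  B4:   IN={c:-; rest ⊤}   OUT={c:-, e:-; rest ⊤}
  B5:   IN={c:-, e:-; rest ⊤}   OUT={e:-; rest ⊤}
  B6:   IN={e:-; rest ⊤}   OUT=(all ⊤)
  B7:   IN=(all ⊤)   OUT=(all ⊤)
  B8:   IN=(all ⊤)   OUT=(all ⊤)

B0 is the boundary node: IN[B0] = {a: ⊤, b: ⊤, c: ⊤, d: ⊤, e: ⊤, f: ⊤}
Applying B0's transfer function to that IN value gives OUT[B0] (row B0 above).

Answer: {a: +, b: ⊤, c: ⊤, d: ⊤, e: ⊤, f: ⊤}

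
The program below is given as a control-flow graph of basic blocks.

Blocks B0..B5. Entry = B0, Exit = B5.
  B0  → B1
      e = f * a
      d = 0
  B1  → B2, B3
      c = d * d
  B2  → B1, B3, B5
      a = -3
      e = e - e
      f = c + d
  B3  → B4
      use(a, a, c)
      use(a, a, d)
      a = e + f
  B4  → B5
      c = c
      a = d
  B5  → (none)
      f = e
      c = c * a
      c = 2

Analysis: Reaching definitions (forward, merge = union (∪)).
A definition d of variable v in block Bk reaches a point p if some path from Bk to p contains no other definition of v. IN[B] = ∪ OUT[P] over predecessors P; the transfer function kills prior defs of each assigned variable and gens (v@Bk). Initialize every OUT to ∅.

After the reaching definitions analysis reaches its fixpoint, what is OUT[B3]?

Answer: {a@B3, c@B1, d@B0, e@B0, e@B2, f@B2}

Working:
Per-block solution:
  B0:   IN={}   OUT={d@B0, e@B0}
  B1:   IN={a@B2, c@B1, d@B0, e@B0, e@B2, f@B2}   OUT={a@B2, c@B1, d@B0, e@B0, e@B2, f@B2}
  B2:   IN={a@B2, c@B1, d@B0, e@B0, e@B2, f@B2}   OUT={a@B2, c@B1, d@B0, e@B2, f@B2}
  B3:   IN={a@B2, c@B1, d@B0, e@B0, e@B2, f@B2}   OUT={a@B3, c@B1, d@B0, e@B0, e@B2, f@B2}
  B4:   IN={a@B3, c@B1, d@B0, e@B0, e@B2, f@B2}   OUT={a@B4, c@B4, d@B0, e@B0, e@B2, f@B2}
  B5:   IN={a@B2, a@B4, c@B1, c@B4, d@B0, e@B0, e@B2, f@B2}   OUT={a@B2, a@B4, c@B5, d@B0, e@B0, e@B2, f@B5}

Merge at B3: IN[B3] = OUT[B1] ⊔ OUT[B2] = {a@B2, c@B1, d@B0, e@B0, e@B2, f@B2}
Applying B3's transfer function to that IN value gives OUT[B3] (row B3 above).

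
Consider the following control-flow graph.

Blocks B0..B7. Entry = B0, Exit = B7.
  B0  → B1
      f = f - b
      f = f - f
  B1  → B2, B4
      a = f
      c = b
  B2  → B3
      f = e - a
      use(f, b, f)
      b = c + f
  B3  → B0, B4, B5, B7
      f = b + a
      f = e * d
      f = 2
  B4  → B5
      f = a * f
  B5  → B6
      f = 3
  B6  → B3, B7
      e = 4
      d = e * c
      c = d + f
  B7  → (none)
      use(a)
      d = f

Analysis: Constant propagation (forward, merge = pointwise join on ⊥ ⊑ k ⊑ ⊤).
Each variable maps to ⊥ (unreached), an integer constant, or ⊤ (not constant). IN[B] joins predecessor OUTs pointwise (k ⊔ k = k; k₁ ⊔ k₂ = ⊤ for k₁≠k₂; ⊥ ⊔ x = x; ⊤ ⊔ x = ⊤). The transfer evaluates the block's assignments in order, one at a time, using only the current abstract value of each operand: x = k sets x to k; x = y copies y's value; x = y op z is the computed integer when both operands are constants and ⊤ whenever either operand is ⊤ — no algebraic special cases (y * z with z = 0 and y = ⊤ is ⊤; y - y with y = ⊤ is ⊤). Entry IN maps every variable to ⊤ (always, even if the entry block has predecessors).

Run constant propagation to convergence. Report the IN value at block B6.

Per-block solution:
  B0:   IN=(all ⊤)   OUT=(all ⊤)
  B1:   IN=(all ⊤)   OUT=(all ⊤)
  B2:   IN=(all ⊤)   OUT=(all ⊤)
  B3:   IN=(all ⊤)   OUT={f:2; rest ⊤}
  B4:   IN=(all ⊤)   OUT=(all ⊤)
  B5:   IN=(all ⊤)   OUT={f:3; rest ⊤}
  B6:   IN={f:3; rest ⊤}   OUT={e:4, f:3; rest ⊤}
  B7:   IN=(all ⊤)   OUT=(all ⊤)

Merge at B6: IN[B6] = OUT[B5] = {a: ⊤, b: ⊤, c: ⊤, d: ⊤, e: ⊤, f: 3}

Answer: {a: ⊤, b: ⊤, c: ⊤, d: ⊤, e: ⊤, f: 3}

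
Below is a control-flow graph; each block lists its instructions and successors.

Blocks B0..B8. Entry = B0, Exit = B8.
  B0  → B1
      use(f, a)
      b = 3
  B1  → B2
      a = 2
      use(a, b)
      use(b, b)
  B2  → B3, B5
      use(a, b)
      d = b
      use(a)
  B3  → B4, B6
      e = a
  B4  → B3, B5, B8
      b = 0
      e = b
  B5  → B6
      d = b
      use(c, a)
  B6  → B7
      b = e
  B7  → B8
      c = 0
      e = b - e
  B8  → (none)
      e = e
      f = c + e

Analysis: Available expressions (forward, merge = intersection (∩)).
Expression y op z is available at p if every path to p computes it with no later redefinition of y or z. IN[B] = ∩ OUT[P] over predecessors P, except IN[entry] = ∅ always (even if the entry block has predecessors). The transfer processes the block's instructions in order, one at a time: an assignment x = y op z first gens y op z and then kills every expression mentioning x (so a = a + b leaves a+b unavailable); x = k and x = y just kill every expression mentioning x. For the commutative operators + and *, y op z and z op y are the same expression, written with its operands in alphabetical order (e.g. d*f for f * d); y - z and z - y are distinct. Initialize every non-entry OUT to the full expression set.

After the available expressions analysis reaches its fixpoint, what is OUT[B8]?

Fixpoint table:
  B0:  IN={}  OUT={}
  B1:  IN={}  OUT={}
  B2:  IN={}  OUT={}
  B3:  IN={}  OUT={}
  B4:  IN={}  OUT={}
  B5:  IN={}  OUT={}
  B6:  IN={}  OUT={}
  B7:  IN={}  OUT={}
  B8:  IN={}  OUT={c+e}

Merge at B8: IN[B8] = OUT[B4] ∩ OUT[B7] = {}
Applying B8's transfer function to that IN value gives OUT[B8] (row B8 above).

Answer: {c+e}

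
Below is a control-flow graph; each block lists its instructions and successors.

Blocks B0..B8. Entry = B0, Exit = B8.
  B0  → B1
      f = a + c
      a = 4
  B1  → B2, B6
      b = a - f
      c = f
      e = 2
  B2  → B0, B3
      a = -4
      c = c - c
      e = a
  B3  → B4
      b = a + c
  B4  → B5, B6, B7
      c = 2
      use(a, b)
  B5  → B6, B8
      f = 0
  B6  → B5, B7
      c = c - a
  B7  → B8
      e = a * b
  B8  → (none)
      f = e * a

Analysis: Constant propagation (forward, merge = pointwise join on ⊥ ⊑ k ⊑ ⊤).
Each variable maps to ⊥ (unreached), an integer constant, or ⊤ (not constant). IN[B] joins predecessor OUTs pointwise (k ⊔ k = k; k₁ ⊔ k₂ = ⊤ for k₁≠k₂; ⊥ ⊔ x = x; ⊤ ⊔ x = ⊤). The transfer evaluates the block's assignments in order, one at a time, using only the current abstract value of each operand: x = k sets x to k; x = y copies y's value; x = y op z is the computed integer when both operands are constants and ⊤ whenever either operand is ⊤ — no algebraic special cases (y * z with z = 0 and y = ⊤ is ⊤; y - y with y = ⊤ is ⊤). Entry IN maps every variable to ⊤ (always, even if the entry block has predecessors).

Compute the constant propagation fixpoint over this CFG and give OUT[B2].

Fixpoint table:
  B0:  IN=(all ⊤)  OUT={a:4; rest ⊤}
  B1:  IN={a:4; rest ⊤}  OUT={a:4, e:2; rest ⊤}
  B2:  IN={a:4, e:2; rest ⊤}  OUT={a:-4, e:-4; rest ⊤}
  B3:  IN={a:-4, e:-4; rest ⊤}  OUT={a:-4, e:-4; rest ⊤}
  B4:  IN={a:-4, e:-4; rest ⊤}  OUT={a:-4, c:2, e:-4; rest ⊤}
  B5:  IN=(all ⊤)  OUT={f:0; rest ⊤}
  B6:  IN=(all ⊤)  OUT=(all ⊤)
  B7:  IN=(all ⊤)  OUT=(all ⊤)
  B8:  IN=(all ⊤)  OUT=(all ⊤)

Merge at B2: IN[B2] = OUT[B1] = {a: 4, b: ⊤, c: ⊤, d: ⊤, e: 2, f: ⊤}
Applying B2's transfer function to that IN value gives OUT[B2] (row B2 above).

Answer: {a: -4, b: ⊤, c: ⊤, d: ⊤, e: -4, f: ⊤}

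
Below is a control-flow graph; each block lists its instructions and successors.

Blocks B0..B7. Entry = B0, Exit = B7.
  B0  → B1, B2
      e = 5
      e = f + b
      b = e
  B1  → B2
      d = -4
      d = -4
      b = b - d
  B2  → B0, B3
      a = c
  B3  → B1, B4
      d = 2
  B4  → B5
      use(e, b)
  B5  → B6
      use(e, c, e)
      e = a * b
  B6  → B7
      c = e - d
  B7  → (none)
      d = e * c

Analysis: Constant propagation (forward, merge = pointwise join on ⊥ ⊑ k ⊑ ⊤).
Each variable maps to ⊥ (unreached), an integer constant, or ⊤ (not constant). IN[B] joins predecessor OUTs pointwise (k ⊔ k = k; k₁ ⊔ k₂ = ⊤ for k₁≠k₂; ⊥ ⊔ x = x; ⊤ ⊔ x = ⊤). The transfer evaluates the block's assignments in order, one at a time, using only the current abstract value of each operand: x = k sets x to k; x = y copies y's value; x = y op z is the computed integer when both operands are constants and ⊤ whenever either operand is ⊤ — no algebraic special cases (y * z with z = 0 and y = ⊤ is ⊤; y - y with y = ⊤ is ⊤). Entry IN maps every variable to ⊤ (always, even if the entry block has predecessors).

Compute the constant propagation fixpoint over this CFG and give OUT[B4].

Answer: {a: ⊤, b: ⊤, c: ⊤, d: 2, e: ⊤, f: ⊤}

Trace:
Fixpoint table:
  B0:  IN=(all ⊤)  OUT=(all ⊤)
  B1:  IN=(all ⊤)  OUT={d:-4; rest ⊤}
  B2:  IN=(all ⊤)  OUT=(all ⊤)
  B3:  IN=(all ⊤)  OUT={d:2; rest ⊤}
  B4:  IN={d:2; rest ⊤}  OUT={d:2; rest ⊤}
  B5:  IN={d:2; rest ⊤}  OUT={d:2; rest ⊤}
  B6:  IN={d:2; rest ⊤}  OUT={d:2; rest ⊤}
  B7:  IN={d:2; rest ⊤}  OUT=(all ⊤)

Merge at B4: IN[B4] = OUT[B3] = {a: ⊤, b: ⊤, c: ⊤, d: 2, e: ⊤, f: ⊤}
Applying B4's transfer function to that IN value gives OUT[B4] (row B4 above).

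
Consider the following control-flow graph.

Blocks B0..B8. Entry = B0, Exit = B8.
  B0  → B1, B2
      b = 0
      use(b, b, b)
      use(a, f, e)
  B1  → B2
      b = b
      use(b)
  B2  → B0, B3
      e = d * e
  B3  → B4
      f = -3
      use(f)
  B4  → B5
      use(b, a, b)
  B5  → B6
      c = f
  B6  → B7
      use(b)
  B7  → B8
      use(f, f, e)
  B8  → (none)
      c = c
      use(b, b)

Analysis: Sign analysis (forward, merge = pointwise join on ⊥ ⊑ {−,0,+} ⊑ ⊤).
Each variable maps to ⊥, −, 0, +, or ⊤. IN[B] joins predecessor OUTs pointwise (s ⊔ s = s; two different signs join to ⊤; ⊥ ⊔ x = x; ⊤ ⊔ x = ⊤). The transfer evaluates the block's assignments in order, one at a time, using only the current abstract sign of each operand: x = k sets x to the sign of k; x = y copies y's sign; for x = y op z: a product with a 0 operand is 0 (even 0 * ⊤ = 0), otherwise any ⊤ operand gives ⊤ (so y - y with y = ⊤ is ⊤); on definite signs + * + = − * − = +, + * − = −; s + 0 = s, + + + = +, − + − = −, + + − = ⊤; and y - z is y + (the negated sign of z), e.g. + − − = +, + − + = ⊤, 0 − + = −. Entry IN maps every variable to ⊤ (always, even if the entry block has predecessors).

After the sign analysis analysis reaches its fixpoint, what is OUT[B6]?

Answer: {a: ⊤, b: 0, c: -, d: ⊤, e: ⊤, f: -}

Derivation:
Converged values:
  B0:   IN=(all ⊤)   OUT={b:0; rest ⊤}
  B1:   IN={b:0; rest ⊤}   OUT={b:0; rest ⊤}
  B2:   IN={b:0; rest ⊤}   OUT={b:0; rest ⊤}
  B3:   IN={b:0; rest ⊤}   OUT={b:0, f:-; rest ⊤}
  B4:   IN={b:0, f:-; rest ⊤}   OUT={b:0, f:-; rest ⊤}
  B5:   IN={b:0, f:-; rest ⊤}   OUT={b:0, c:-, f:-; rest ⊤}
  B6:   IN={b:0, c:-, f:-; rest ⊤}   OUT={b:0, c:-, f:-; rest ⊤}
  B7:   IN={b:0, c:-, f:-; rest ⊤}   OUT={b:0, c:-, f:-; rest ⊤}
  B8:   IN={b:0, c:-, f:-; rest ⊤}   OUT={b:0, c:-, f:-; rest ⊤}

Merge at B6: IN[B6] = OUT[B5] = {a: ⊤, b: 0, c: -, d: ⊤, e: ⊤, f: -}
Applying B6's transfer function to that IN value gives OUT[B6] (row B6 above).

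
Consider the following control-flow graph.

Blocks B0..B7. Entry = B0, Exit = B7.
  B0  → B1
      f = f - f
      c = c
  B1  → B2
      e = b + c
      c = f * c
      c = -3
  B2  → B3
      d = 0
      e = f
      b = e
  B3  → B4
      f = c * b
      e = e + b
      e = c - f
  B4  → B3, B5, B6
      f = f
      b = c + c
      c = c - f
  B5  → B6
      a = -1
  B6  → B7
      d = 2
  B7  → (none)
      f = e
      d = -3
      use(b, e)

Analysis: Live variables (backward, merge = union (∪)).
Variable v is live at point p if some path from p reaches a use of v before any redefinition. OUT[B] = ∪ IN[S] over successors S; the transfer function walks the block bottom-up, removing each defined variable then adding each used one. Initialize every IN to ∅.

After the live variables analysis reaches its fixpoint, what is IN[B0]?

Answer: {b, c, f}

Derivation:
Per-block solution:
  B0:  IN={b, c, f}  OUT={b, c, f}
  B1:  IN={b, c, f}  OUT={c, f}
  B2:  IN={c, f}  OUT={b, c, e}
  B3:  IN={b, c, e}  OUT={c, e, f}
  B4:  IN={c, e, f}  OUT={b, c, e}
  B5:  IN={b, e}  OUT={b, e}
  B6:  IN={b, e}  OUT={b, e}
  B7:  IN={b, e}  OUT={}

Merge at B0: OUT[B0] = IN[B1] = {b, c, f}
Applying B0's transfer function to that OUT value gives IN[B0] (row B0 above).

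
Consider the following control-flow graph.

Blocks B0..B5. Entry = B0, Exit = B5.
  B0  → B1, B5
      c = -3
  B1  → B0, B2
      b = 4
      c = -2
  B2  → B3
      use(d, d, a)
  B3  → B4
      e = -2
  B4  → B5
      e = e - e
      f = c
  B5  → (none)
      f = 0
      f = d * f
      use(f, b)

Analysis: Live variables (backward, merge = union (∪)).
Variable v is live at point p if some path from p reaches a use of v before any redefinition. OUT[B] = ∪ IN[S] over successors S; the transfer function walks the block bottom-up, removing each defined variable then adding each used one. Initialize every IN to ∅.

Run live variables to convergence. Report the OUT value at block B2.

Answer: {b, c, d}

Trace:
Converged values:
  B0:   IN={a, b, d}   OUT={a, b, d}
  B1:   IN={a, d}   OUT={a, b, c, d}
  B2:   IN={a, b, c, d}   OUT={b, c, d}
  B3:   IN={b, c, d}   OUT={b, c, d, e}
  B4:   IN={b, c, d, e}   OUT={b, d}
  B5:   IN={b, d}   OUT={}

Merge at B2: OUT[B2] = IN[B3] = {b, c, d}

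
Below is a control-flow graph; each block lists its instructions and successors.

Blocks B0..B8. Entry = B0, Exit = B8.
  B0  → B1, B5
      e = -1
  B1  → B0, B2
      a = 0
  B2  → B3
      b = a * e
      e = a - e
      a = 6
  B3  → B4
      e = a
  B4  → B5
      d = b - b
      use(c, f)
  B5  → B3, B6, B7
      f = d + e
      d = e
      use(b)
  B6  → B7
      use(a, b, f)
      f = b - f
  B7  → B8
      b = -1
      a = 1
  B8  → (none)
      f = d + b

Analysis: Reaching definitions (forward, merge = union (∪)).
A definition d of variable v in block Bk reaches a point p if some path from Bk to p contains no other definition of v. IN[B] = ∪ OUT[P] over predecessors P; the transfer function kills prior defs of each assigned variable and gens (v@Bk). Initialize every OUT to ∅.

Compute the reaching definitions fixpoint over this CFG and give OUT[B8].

Converged values:
  B0: | IN={a@B1, e@B0} | OUT={a@B1, e@B0}
  B1: | IN={a@B1, e@B0} | OUT={a@B1, e@B0}
  B2: | IN={a@B1, e@B0} | OUT={a@B2, b@B2, e@B2}
  B3: | IN={a@B1, a@B2, b@B2, d@B5, e@B0, e@B2, e@B3, f@B5} | OUT={a@B1, a@B2, b@B2, d@B5, e@B3, f@B5}
  B4: | IN={a@B1, a@B2, b@B2, d@B5, e@B3, f@B5} | OUT={a@B1, a@B2, b@B2, d@B4, e@B3, f@B5}
  B5: | IN={a@B1, a@B2, b@B2, d@B4, e@B0, e@B3, f@B5} | OUT={a@B1, a@B2, b@B2, d@B5, e@B0, e@B3, f@B5}
  B6: | IN={a@B1, a@B2, b@B2, d@B5, e@B0, e@B3, f@B5} | OUT={a@B1, a@B2, b@B2, d@B5, e@B0, e@B3, f@B6}
  B7: | IN={a@B1, a@B2, b@B2, d@B5, e@B0, e@B3, f@B5, f@B6} | OUT={a@B7, b@B7, d@B5, e@B0, e@B3, f@B5, f@B6}
  B8: | IN={a@B7, b@B7, d@B5, e@B0, e@B3, f@B5, f@B6} | OUT={a@B7, b@B7, d@B5, e@B0, e@B3, f@B8}

Merge at B8: IN[B8] = OUT[B7] = {a@B7, b@B7, d@B5, e@B0, e@B3, f@B5, f@B6}
Applying B8's transfer function to that IN value gives OUT[B8] (row B8 above).

Answer: {a@B7, b@B7, d@B5, e@B0, e@B3, f@B8}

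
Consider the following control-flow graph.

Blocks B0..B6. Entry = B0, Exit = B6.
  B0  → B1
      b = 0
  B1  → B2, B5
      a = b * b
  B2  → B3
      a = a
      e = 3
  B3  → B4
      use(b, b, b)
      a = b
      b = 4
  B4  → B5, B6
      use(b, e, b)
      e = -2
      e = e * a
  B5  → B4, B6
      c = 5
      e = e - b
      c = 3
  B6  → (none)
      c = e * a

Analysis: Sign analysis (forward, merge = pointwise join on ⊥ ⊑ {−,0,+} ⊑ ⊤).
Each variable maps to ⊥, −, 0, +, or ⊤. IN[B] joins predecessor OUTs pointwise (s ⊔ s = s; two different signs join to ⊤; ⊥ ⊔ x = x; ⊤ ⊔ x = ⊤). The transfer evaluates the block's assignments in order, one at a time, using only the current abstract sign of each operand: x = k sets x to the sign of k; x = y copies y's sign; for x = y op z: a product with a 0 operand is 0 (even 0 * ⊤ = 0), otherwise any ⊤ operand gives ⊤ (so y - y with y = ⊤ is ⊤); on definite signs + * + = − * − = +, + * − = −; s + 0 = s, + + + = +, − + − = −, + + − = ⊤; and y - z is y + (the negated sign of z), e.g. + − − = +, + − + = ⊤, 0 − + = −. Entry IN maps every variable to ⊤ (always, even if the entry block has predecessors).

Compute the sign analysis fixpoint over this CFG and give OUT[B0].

Answer: {a: ⊤, b: 0, c: ⊤, d: ⊤, e: ⊤, f: ⊤}

Derivation:
Fixpoint table:
  B0: | IN=(all ⊤) | OUT={b:0; rest ⊤}
  B1: | IN={b:0; rest ⊤} | OUT={a:0, b:0; rest ⊤}
  B2: | IN={a:0, b:0; rest ⊤} | OUT={a:0, b:0, e:+; rest ⊤}
  B3: | IN={a:0, b:0, e:+; rest ⊤} | OUT={a:0, b:+, e:+; rest ⊤}
  B4: | IN={a:0; rest ⊤} | OUT={a:0, e:0; rest ⊤}
  B5: | IN={a:0; rest ⊤} | OUT={a:0, c:+; rest ⊤}
  B6: | IN={a:0; rest ⊤} | OUT={a:0, c:0; rest ⊤}

B0 is the boundary node: IN[B0] = {a: ⊤, b: ⊤, c: ⊤, d: ⊤, e: ⊤, f: ⊤}
Applying B0's transfer function to that IN value gives OUT[B0] (row B0 above).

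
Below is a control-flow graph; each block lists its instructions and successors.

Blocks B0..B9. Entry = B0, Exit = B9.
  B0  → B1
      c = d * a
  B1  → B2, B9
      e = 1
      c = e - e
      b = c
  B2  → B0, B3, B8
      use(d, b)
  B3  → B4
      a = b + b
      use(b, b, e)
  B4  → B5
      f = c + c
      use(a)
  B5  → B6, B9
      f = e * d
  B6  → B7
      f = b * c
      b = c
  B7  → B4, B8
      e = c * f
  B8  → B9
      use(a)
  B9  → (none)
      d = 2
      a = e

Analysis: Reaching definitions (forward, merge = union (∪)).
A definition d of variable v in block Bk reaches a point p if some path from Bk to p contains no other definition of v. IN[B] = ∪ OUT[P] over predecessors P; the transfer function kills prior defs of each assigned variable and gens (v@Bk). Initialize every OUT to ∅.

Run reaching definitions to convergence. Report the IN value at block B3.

Answer: {b@B1, c@B1, e@B1}

Derivation:
Fixpoint table:
  B0:   IN={b@B1, c@B1, e@B1}   OUT={b@B1, c@B0, e@B1}
  B1:   IN={b@B1, c@B0, e@B1}   OUT={b@B1, c@B1, e@B1}
  B2:   IN={b@B1, c@B1, e@B1}   OUT={b@B1, c@B1, e@B1}
  B3:   IN={b@B1, c@B1, e@B1}   OUT={a@B3, b@B1, c@B1, e@B1}
  B4:   IN={a@B3, b@B1, b@B6, c@B1, e@B1, e@B7, f@B6}   OUT={a@B3, b@B1, b@B6, c@B1, e@B1, e@B7, f@B4}
  B5:   IN={a@B3, b@B1, b@B6, c@B1, e@B1, e@B7, f@B4}   OUT={a@B3, b@B1, b@B6, c@B1, e@B1, e@B7, f@B5}
  B6:   IN={a@B3, b@B1, b@B6, c@B1, e@B1, e@B7, f@B5}   OUT={a@B3, b@B6, c@B1, e@B1, e@B7, f@B6}
  B7:   IN={a@B3, b@B6, c@B1, e@B1, e@B7, f@B6}   OUT={a@B3, b@B6, c@B1, e@B7, f@B6}
  B8:   IN={a@B3, b@B1, b@B6, c@B1, e@B1, e@B7, f@B6}   OUT={a@B3, b@B1, b@B6, c@B1, e@B1, e@B7, f@B6}
  B9:   IN={a@B3, b@B1, b@B6, c@B1, e@B1, e@B7, f@B5, f@B6}   OUT={a@B9, b@B1, b@B6, c@B1, d@B9, e@B1, e@B7, f@B5, f@B6}

Merge at B3: IN[B3] = OUT[B2] = {b@B1, c@B1, e@B1}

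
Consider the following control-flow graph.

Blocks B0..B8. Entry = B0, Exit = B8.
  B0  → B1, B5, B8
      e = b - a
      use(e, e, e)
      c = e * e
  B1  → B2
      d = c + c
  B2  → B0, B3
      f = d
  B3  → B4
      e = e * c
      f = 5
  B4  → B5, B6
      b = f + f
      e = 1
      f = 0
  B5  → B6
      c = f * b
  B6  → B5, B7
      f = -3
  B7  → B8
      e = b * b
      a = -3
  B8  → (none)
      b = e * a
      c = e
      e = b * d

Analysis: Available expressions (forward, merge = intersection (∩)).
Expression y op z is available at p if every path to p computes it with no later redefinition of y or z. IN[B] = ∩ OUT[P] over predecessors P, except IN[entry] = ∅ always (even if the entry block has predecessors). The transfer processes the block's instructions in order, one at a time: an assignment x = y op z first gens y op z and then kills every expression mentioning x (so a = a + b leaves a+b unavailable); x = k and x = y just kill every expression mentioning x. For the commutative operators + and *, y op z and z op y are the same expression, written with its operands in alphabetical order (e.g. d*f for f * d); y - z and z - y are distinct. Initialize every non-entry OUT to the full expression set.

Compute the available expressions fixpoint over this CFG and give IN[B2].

Per-block solution:
  B0:  IN={}  OUT={b-a, e*e}
  B1:  IN={b-a, e*e}  OUT={b-a, c+c, e*e}
  B2:  IN={b-a, c+c, e*e}  OUT={b-a, c+c, e*e}
  B3:  IN={b-a, c+c, e*e}  OUT={b-a, c+c}
  B4:  IN={b-a, c+c}  OUT={c+c}
  B5:  IN={}  OUT={b*f}
  B6:  IN={}  OUT={}
  B7:  IN={}  OUT={b*b}
  B8:  IN={}  OUT={b*d}

Merge at B2: IN[B2] = OUT[B1] = {b-a, c+c, e*e}

Answer: {b-a, c+c, e*e}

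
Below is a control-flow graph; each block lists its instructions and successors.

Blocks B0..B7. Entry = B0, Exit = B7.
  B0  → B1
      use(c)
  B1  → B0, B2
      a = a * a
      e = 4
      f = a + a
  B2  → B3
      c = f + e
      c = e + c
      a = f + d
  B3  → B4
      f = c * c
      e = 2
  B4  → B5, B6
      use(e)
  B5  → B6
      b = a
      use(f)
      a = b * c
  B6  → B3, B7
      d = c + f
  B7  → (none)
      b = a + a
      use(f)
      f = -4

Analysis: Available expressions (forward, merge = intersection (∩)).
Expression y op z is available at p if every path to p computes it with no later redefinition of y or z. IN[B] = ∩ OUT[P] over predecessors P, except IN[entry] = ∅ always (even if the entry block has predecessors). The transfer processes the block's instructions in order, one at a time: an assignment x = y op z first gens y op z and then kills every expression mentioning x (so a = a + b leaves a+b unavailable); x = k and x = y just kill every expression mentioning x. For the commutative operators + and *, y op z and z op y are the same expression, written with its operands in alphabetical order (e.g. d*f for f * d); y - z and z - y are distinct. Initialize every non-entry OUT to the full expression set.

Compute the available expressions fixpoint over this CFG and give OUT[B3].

Converged values:
  B0: | IN={} | OUT={}
  B1: | IN={} | OUT={a+a}
  B2: | IN={a+a} | OUT={d+f, e+f}
  B3: | IN={} | OUT={c*c}
  B4: | IN={c*c} | OUT={c*c}
  B5: | IN={c*c} | OUT={b*c, c*c}
  B6: | IN={c*c} | OUT={c*c, c+f}
  B7: | IN={c*c, c+f} | OUT={a+a, c*c}

Merge at B3: IN[B3] = OUT[B2] ∩ OUT[B6] = {}
Applying B3's transfer function to that IN value gives OUT[B3] (row B3 above).

Answer: {c*c}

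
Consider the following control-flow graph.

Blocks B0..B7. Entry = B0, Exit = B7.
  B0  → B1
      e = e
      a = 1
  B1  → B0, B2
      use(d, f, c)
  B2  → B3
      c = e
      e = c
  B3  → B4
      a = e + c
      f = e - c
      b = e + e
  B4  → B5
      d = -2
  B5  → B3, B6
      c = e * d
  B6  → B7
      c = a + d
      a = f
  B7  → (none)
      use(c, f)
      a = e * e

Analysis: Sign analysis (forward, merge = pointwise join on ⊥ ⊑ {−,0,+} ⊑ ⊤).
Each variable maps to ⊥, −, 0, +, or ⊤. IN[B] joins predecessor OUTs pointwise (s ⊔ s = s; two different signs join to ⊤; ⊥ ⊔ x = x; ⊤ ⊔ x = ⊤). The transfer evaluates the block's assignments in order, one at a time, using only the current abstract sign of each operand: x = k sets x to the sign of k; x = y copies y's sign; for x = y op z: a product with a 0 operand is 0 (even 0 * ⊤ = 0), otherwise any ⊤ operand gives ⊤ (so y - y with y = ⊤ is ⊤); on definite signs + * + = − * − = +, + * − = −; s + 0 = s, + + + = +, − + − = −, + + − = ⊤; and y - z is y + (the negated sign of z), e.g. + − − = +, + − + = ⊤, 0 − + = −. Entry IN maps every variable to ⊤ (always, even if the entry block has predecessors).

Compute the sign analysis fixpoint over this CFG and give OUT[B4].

Fixpoint table:
  B0:  IN=(all ⊤)  OUT={a:+; rest ⊤}
  B1:  IN={a:+; rest ⊤}  OUT={a:+; rest ⊤}
  B2:  IN={a:+; rest ⊤}  OUT={a:+; rest ⊤}
  B3:  IN=(all ⊤)  OUT=(all ⊤)
  B4:  IN=(all ⊤)  OUT={d:-; rest ⊤}
  B5:  IN={d:-; rest ⊤}  OUT={d:-; rest ⊤}
  B6:  IN={d:-; rest ⊤}  OUT={d:-; rest ⊤}
  B7:  IN={d:-; rest ⊤}  OUT={d:-; rest ⊤}

Merge at B4: IN[B4] = OUT[B3] = {a: ⊤, b: ⊤, c: ⊤, d: ⊤, e: ⊤, f: ⊤}
Applying B4's transfer function to that IN value gives OUT[B4] (row B4 above).

Answer: {a: ⊤, b: ⊤, c: ⊤, d: -, e: ⊤, f: ⊤}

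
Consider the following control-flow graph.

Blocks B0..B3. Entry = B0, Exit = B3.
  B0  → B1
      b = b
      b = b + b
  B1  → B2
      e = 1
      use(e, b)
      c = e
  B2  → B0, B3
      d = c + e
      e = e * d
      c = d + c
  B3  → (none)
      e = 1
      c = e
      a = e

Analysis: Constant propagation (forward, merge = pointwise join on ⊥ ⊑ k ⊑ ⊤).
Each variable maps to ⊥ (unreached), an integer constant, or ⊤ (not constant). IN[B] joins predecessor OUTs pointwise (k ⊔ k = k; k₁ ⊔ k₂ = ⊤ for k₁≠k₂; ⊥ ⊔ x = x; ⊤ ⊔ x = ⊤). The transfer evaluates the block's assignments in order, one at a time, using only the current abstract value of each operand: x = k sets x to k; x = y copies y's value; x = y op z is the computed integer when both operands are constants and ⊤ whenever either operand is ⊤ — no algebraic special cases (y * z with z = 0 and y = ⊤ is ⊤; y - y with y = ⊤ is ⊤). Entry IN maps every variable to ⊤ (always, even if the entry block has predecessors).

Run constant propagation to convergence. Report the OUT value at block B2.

Answer: {a: ⊤, b: ⊤, c: 3, d: 2, e: 2, f: ⊤}

Derivation:
Converged values:
  B0:  IN=(all ⊤)  OUT=(all ⊤)
  B1:  IN=(all ⊤)  OUT={c:1, e:1; rest ⊤}
  B2:  IN={c:1, e:1; rest ⊤}  OUT={c:3, d:2, e:2; rest ⊤}
  B3:  IN={c:3, d:2, e:2; rest ⊤}  OUT={a:1, c:1, d:2, e:1; rest ⊤}

Merge at B2: IN[B2] = OUT[B1] = {a: ⊤, b: ⊤, c: 1, d: ⊤, e: 1, f: ⊤}
Applying B2's transfer function to that IN value gives OUT[B2] (row B2 above).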